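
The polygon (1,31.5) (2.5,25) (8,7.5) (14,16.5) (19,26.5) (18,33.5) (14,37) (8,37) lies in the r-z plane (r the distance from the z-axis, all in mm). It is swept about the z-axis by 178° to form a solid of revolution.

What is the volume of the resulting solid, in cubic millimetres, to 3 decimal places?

Volume = 10057.767 mm³

Profile (r,z), 8 vertices: (1,31.5) (2.5,25) (8,7.5) (14,16.5) (19,26.5) (18,33.5) (14,37) (8,37)
edge 0: (1,31.5)→(2.5,25)  cross = 1·25 − 2.5·31.5 = -53.7500; (r_i+r_j)·cross = 3.5·-53.7500 = -188.1250
edge 1: (2.5,25)→(8,7.5)  cross = 2.5·7.5 − 8·25 = -181.2500; (r_i+r_j)·cross = 10.5·-181.2500 = -1903.1250
edge 2: (8,7.5)→(14,16.5)  cross = 8·16.5 − 14·7.5 = 27.0000; (r_i+r_j)·cross = 22·27.0000 = 594.0000
edge 3: (14,16.5)→(19,26.5)  cross = 14·26.5 − 19·16.5 = 57.5000; (r_i+r_j)·cross = 33·57.5000 = 1897.5000
edge 4: (19,26.5)→(18,33.5)  cross = 19·33.5 − 18·26.5 = 159.5000; (r_i+r_j)·cross = 37·159.5000 = 5901.5000
edge 5: (18,33.5)→(14,37)  cross = 18·37 − 14·33.5 = 197.0000; (r_i+r_j)·cross = 32·197.0000 = 6304.0000
edge 6: (14,37)→(8,37)  cross = 14·37 − 8·37 = 222.0000; (r_i+r_j)·cross = 22·222.0000 = 4884.0000
edge 7: (8,37)→(1,31.5)  cross = 8·31.5 − 1·37 = 215.0000; (r_i+r_j)·cross = 9·215.0000 = 1935.0000
Σcross = 643.0000 → A = |Σcross|/2 = 321.5000 mm²
Σ(r_i+r_j)·cross = 19424.7500 → first moment M = |Σ|/6 = 3237.4583
R_c = M/A = 3237.4583/321.5000 = 10.0699 mm
θ = 178° = 3.106686 rad
V = θ·R_c·A = 3.106686·10.0699·321.5000 = 10057.767 mm³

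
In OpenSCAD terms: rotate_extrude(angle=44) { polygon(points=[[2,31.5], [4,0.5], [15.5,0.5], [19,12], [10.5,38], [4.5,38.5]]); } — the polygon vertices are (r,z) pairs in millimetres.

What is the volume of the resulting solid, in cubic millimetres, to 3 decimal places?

Profile (r,z), 6 vertices: (2,31.5) (4,0.5) (15.5,0.5) (19,12) (10.5,38) (4.5,38.5)
edge 0: (2,31.5)→(4,0.5)  cross = 2·0.5 − 4·31.5 = -125.0000; (r_i+r_j)·cross = 6·-125.0000 = -750.0000
edge 1: (4,0.5)→(15.5,0.5)  cross = 4·0.5 − 15.5·0.5 = -5.7500; (r_i+r_j)·cross = 19.5·-5.7500 = -112.1250
edge 2: (15.5,0.5)→(19,12)  cross = 15.5·12 − 19·0.5 = 176.5000; (r_i+r_j)·cross = 34.5·176.5000 = 6089.2500
edge 3: (19,12)→(10.5,38)  cross = 19·38 − 10.5·12 = 596.0000; (r_i+r_j)·cross = 29.5·596.0000 = 17582.0000
edge 4: (10.5,38)→(4.5,38.5)  cross = 10.5·38.5 − 4.5·38 = 233.2500; (r_i+r_j)·cross = 15·233.2500 = 3498.7500
edge 5: (4.5,38.5)→(2,31.5)  cross = 4.5·31.5 − 2·38.5 = 64.7500; (r_i+r_j)·cross = 6.5·64.7500 = 420.8750
Σcross = 939.7500 → A = |Σcross|/2 = 469.8750 mm²
Σ(r_i+r_j)·cross = 26728.7500 → first moment M = |Σ|/6 = 4454.7917
R_c = M/A = 4454.7917/469.8750 = 9.4808 mm
θ = 44° = 0.767945 rad
V = θ·R_c·A = 0.767945·9.4808·469.8750 = 3421.034 mm³

Volume = 3421.034 mm³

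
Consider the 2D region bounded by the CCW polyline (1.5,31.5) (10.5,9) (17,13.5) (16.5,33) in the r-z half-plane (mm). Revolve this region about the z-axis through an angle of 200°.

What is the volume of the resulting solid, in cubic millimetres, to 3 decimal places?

Profile (r,z), 4 vertices: (1.5,31.5) (10.5,9) (17,13.5) (16.5,33)
edge 0: (1.5,31.5)→(10.5,9)  cross = 1.5·9 − 10.5·31.5 = -317.2500; (r_i+r_j)·cross = 12·-317.2500 = -3807.0000
edge 1: (10.5,9)→(17,13.5)  cross = 10.5·13.5 − 17·9 = -11.2500; (r_i+r_j)·cross = 27.5·-11.2500 = -309.3750
edge 2: (17,13.5)→(16.5,33)  cross = 17·33 − 16.5·13.5 = 338.2500; (r_i+r_j)·cross = 33.5·338.2500 = 11331.3750
edge 3: (16.5,33)→(1.5,31.5)  cross = 16.5·31.5 − 1.5·33 = 470.2500; (r_i+r_j)·cross = 18·470.2500 = 8464.5000
Σcross = 480.0000 → A = |Σcross|/2 = 240.0000 mm²
Σ(r_i+r_j)·cross = 15679.5000 → first moment M = |Σ|/6 = 2613.2500
R_c = M/A = 2613.2500/240.0000 = 10.8885 mm
θ = 200° = 3.490659 rad
V = θ·R_c·A = 3.490659·10.8885·240.0000 = 9121.963 mm³

Volume = 9121.963 mm³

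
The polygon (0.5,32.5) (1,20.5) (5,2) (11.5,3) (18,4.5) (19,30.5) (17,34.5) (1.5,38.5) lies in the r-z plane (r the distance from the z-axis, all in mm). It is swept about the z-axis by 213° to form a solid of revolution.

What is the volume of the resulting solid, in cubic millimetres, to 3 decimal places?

Profile (r,z), 8 vertices: (0.5,32.5) (1,20.5) (5,2) (11.5,3) (18,4.5) (19,30.5) (17,34.5) (1.5,38.5)
edge 0: (0.5,32.5)→(1,20.5)  cross = 0.5·20.5 − 1·32.5 = -22.2500; (r_i+r_j)·cross = 1.5·-22.2500 = -33.3750
edge 1: (1,20.5)→(5,2)  cross = 1·2 − 5·20.5 = -100.5000; (r_i+r_j)·cross = 6·-100.5000 = -603.0000
edge 2: (5,2)→(11.5,3)  cross = 5·3 − 11.5·2 = -8.0000; (r_i+r_j)·cross = 16.5·-8.0000 = -132.0000
edge 3: (11.5,3)→(18,4.5)  cross = 11.5·4.5 − 18·3 = -2.2500; (r_i+r_j)·cross = 29.5·-2.2500 = -66.3750
edge 4: (18,4.5)→(19,30.5)  cross = 18·30.5 − 19·4.5 = 463.5000; (r_i+r_j)·cross = 37·463.5000 = 17149.5000
edge 5: (19,30.5)→(17,34.5)  cross = 19·34.5 − 17·30.5 = 137.0000; (r_i+r_j)·cross = 36·137.0000 = 4932.0000
edge 6: (17,34.5)→(1.5,38.5)  cross = 17·38.5 − 1.5·34.5 = 602.7500; (r_i+r_j)·cross = 18.5·602.7500 = 11150.8750
edge 7: (1.5,38.5)→(0.5,32.5)  cross = 1.5·32.5 − 0.5·38.5 = 29.5000; (r_i+r_j)·cross = 2·29.5000 = 59.0000
Σcross = 1099.7500 → A = |Σcross|/2 = 549.8750 mm²
Σ(r_i+r_j)·cross = 32456.6250 → first moment M = |Σ|/6 = 5409.4375
R_c = M/A = 5409.4375/549.8750 = 9.8376 mm
θ = 213° = 3.717551 rad
V = θ·R_c·A = 3.717551·9.8376·549.8750 = 20109.861 mm³

Volume = 20109.861 mm³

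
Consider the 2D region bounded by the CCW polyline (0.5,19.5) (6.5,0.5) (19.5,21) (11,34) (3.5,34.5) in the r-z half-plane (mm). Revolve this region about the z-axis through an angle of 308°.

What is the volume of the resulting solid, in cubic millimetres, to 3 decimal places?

Profile (r,z), 5 vertices: (0.5,19.5) (6.5,0.5) (19.5,21) (11,34) (3.5,34.5)
edge 0: (0.5,19.5)→(6.5,0.5)  cross = 0.5·0.5 − 6.5·19.5 = -126.5000; (r_i+r_j)·cross = 7·-126.5000 = -885.5000
edge 1: (6.5,0.5)→(19.5,21)  cross = 6.5·21 − 19.5·0.5 = 126.7500; (r_i+r_j)·cross = 26·126.7500 = 3295.5000
edge 2: (19.5,21)→(11,34)  cross = 19.5·34 − 11·21 = 432.0000; (r_i+r_j)·cross = 30.5·432.0000 = 13176.0000
edge 3: (11,34)→(3.5,34.5)  cross = 11·34.5 − 3.5·34 = 260.5000; (r_i+r_j)·cross = 14.5·260.5000 = 3777.2500
edge 4: (3.5,34.5)→(0.5,19.5)  cross = 3.5·19.5 − 0.5·34.5 = 51.0000; (r_i+r_j)·cross = 4·51.0000 = 204.0000
Σcross = 743.7500 → A = |Σcross|/2 = 371.8750 mm²
Σ(r_i+r_j)·cross = 19567.2500 → first moment M = |Σ|/6 = 3261.2083
R_c = M/A = 3261.2083/371.8750 = 8.7696 mm
θ = 308° = 5.375614 rad
V = θ·R_c·A = 5.375614·8.7696·371.8750 = 17530.997 mm³

Volume = 17530.997 mm³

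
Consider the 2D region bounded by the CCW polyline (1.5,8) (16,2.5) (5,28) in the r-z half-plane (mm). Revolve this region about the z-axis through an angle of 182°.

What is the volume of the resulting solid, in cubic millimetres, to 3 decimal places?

Profile (r,z), 3 vertices: (1.5,8) (16,2.5) (5,28)
edge 0: (1.5,8)→(16,2.5)  cross = 1.5·2.5 − 16·8 = -124.2500; (r_i+r_j)·cross = 17.5·-124.2500 = -2174.3750
edge 1: (16,2.5)→(5,28)  cross = 16·28 − 5·2.5 = 435.5000; (r_i+r_j)·cross = 21·435.5000 = 9145.5000
edge 2: (5,28)→(1.5,8)  cross = 5·8 − 1.5·28 = -2.0000; (r_i+r_j)·cross = 6.5·-2.0000 = -13.0000
Σcross = 309.2500 → A = |Σcross|/2 = 154.6250 mm²
Σ(r_i+r_j)·cross = 6958.1250 → first moment M = |Σ|/6 = 1159.6875
R_c = M/A = 1159.6875/154.6250 = 7.5000 mm
θ = 182° = 3.176499 rad
V = θ·R_c·A = 3.176499·7.5000·154.6250 = 3683.746 mm³

Volume = 3683.746 mm³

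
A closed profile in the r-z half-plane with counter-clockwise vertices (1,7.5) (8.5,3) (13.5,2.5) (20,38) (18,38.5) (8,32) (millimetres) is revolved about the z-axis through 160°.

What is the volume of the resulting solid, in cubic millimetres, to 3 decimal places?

Profile (r,z), 6 vertices: (1,7.5) (8.5,3) (13.5,2.5) (20,38) (18,38.5) (8,32)
edge 0: (1,7.5)→(8.5,3)  cross = 1·3 − 8.5·7.5 = -60.7500; (r_i+r_j)·cross = 9.5·-60.7500 = -577.1250
edge 1: (8.5,3)→(13.5,2.5)  cross = 8.5·2.5 − 13.5·3 = -19.2500; (r_i+r_j)·cross = 22·-19.2500 = -423.5000
edge 2: (13.5,2.5)→(20,38)  cross = 13.5·38 − 20·2.5 = 463.0000; (r_i+r_j)·cross = 33.5·463.0000 = 15510.5000
edge 3: (20,38)→(18,38.5)  cross = 20·38.5 − 18·38 = 86.0000; (r_i+r_j)·cross = 38·86.0000 = 3268.0000
edge 4: (18,38.5)→(8,32)  cross = 18·32 − 8·38.5 = 268.0000; (r_i+r_j)·cross = 26·268.0000 = 6968.0000
edge 5: (8,32)→(1,7.5)  cross = 8·7.5 − 1·32 = 28.0000; (r_i+r_j)·cross = 9·28.0000 = 252.0000
Σcross = 765.0000 → A = |Σcross|/2 = 382.5000 mm²
Σ(r_i+r_j)·cross = 24997.8750 → first moment M = |Σ|/6 = 4166.3125
R_c = M/A = 4166.3125/382.5000 = 10.8923 mm
θ = 160° = 2.792527 rad
V = θ·R_c·A = 2.792527·10.8923·382.5000 = 11634.539 mm³

Volume = 11634.539 mm³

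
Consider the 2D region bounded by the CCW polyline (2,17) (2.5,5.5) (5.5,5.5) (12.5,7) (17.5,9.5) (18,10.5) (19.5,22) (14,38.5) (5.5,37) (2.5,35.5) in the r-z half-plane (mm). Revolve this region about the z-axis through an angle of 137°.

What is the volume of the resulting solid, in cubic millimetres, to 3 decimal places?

Profile (r,z), 10 vertices: (2,17) (2.5,5.5) (5.5,5.5) (12.5,7) (17.5,9.5) (18,10.5) (19.5,22) (14,38.5) (5.5,37) (2.5,35.5)
edge 0: (2,17)→(2.5,5.5)  cross = 2·5.5 − 2.5·17 = -31.5000; (r_i+r_j)·cross = 4.5·-31.5000 = -141.7500
edge 1: (2.5,5.5)→(5.5,5.5)  cross = 2.5·5.5 − 5.5·5.5 = -16.5000; (r_i+r_j)·cross = 8·-16.5000 = -132.0000
edge 2: (5.5,5.5)→(12.5,7)  cross = 5.5·7 − 12.5·5.5 = -30.2500; (r_i+r_j)·cross = 18·-30.2500 = -544.5000
edge 3: (12.5,7)→(17.5,9.5)  cross = 12.5·9.5 − 17.5·7 = -3.7500; (r_i+r_j)·cross = 30·-3.7500 = -112.5000
edge 4: (17.5,9.5)→(18,10.5)  cross = 17.5·10.5 − 18·9.5 = 12.7500; (r_i+r_j)·cross = 35.5·12.7500 = 452.6250
edge 5: (18,10.5)→(19.5,22)  cross = 18·22 − 19.5·10.5 = 191.2500; (r_i+r_j)·cross = 37.5·191.2500 = 7171.8750
edge 6: (19.5,22)→(14,38.5)  cross = 19.5·38.5 − 14·22 = 442.7500; (r_i+r_j)·cross = 33.5·442.7500 = 14832.1250
edge 7: (14,38.5)→(5.5,37)  cross = 14·37 − 5.5·38.5 = 306.2500; (r_i+r_j)·cross = 19.5·306.2500 = 5971.8750
edge 8: (5.5,37)→(2.5,35.5)  cross = 5.5·35.5 − 2.5·37 = 102.7500; (r_i+r_j)·cross = 8·102.7500 = 822.0000
edge 9: (2.5,35.5)→(2,17)  cross = 2.5·17 − 2·35.5 = -28.5000; (r_i+r_j)·cross = 4.5·-28.5000 = -128.2500
Σcross = 945.2500 → A = |Σcross|/2 = 472.6250 mm²
Σ(r_i+r_j)·cross = 28191.5000 → first moment M = |Σ|/6 = 4698.5833
R_c = M/A = 4698.5833/472.6250 = 9.9415 mm
θ = 137° = 2.391101 rad
V = θ·R_c·A = 2.391101·9.9415·472.6250 = 11234.788 mm³

Volume = 11234.788 mm³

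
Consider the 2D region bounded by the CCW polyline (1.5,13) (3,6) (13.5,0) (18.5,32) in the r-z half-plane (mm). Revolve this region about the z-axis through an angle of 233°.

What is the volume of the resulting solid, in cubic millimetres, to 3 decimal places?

Profile (r,z), 4 vertices: (1.5,13) (3,6) (13.5,0) (18.5,32)
edge 0: (1.5,13)→(3,6)  cross = 1.5·6 − 3·13 = -30.0000; (r_i+r_j)·cross = 4.5·-30.0000 = -135.0000
edge 1: (3,6)→(13.5,0)  cross = 3·0 − 13.5·6 = -81.0000; (r_i+r_j)·cross = 16.5·-81.0000 = -1336.5000
edge 2: (13.5,0)→(18.5,32)  cross = 13.5·32 − 18.5·0 = 432.0000; (r_i+r_j)·cross = 32·432.0000 = 13824.0000
edge 3: (18.5,32)→(1.5,13)  cross = 18.5·13 − 1.5·32 = 192.5000; (r_i+r_j)·cross = 20·192.5000 = 3850.0000
Σcross = 513.5000 → A = |Σcross|/2 = 256.7500 mm²
Σ(r_i+r_j)·cross = 16202.5000 → first moment M = |Σ|/6 = 2700.4167
R_c = M/A = 2700.4167/256.7500 = 10.5177 mm
θ = 233° = 4.066617 rad
V = θ·R_c·A = 4.066617·10.5177·256.7500 = 10981.561 mm³

Volume = 10981.561 mm³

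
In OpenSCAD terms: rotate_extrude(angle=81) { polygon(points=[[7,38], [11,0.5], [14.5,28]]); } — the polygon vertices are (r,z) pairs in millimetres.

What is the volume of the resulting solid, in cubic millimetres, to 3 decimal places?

Volume = 1847.404 mm³

Profile (r,z), 3 vertices: (7,38) (11,0.5) (14.5,28)
edge 0: (7,38)→(11,0.5)  cross = 7·0.5 − 11·38 = -414.5000; (r_i+r_j)·cross = 18·-414.5000 = -7461.0000
edge 1: (11,0.5)→(14.5,28)  cross = 11·28 − 14.5·0.5 = 300.7500; (r_i+r_j)·cross = 25.5·300.7500 = 7669.1250
edge 2: (14.5,28)→(7,38)  cross = 14.5·38 − 7·28 = 355.0000; (r_i+r_j)·cross = 21.5·355.0000 = 7632.5000
Σcross = 241.2500 → A = |Σcross|/2 = 120.6250 mm²
Σ(r_i+r_j)·cross = 7840.6250 → first moment M = |Σ|/6 = 1306.7708
R_c = M/A = 1306.7708/120.6250 = 10.8333 mm
θ = 81° = 1.413717 rad
V = θ·R_c·A = 1.413717·10.8333·120.6250 = 1847.404 mm³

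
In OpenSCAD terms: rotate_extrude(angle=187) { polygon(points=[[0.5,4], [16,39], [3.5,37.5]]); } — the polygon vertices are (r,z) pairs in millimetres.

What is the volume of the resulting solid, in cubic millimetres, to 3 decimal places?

Volume = 4506.716 mm³

Profile (r,z), 3 vertices: (0.5,4) (16,39) (3.5,37.5)
edge 0: (0.5,4)→(16,39)  cross = 0.5·39 − 16·4 = -44.5000; (r_i+r_j)·cross = 16.5·-44.5000 = -734.2500
edge 1: (16,39)→(3.5,37.5)  cross = 16·37.5 − 3.5·39 = 463.5000; (r_i+r_j)·cross = 19.5·463.5000 = 9038.2500
edge 2: (3.5,37.5)→(0.5,4)  cross = 3.5·4 − 0.5·37.5 = -4.7500; (r_i+r_j)·cross = 4·-4.7500 = -19.0000
Σcross = 414.2500 → A = |Σcross|/2 = 207.1250 mm²
Σ(r_i+r_j)·cross = 8285.0000 → first moment M = |Σ|/6 = 1380.8333
R_c = M/A = 1380.8333/207.1250 = 6.6667 mm
θ = 187° = 3.263766 rad
V = θ·R_c·A = 3.263766·6.6667·207.1250 = 4506.716 mm³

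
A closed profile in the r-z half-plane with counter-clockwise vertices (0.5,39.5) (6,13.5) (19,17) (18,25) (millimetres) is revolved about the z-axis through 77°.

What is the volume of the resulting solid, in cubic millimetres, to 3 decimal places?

Volume = 3094.590 mm³

Profile (r,z), 4 vertices: (0.5,39.5) (6,13.5) (19,17) (18,25)
edge 0: (0.5,39.5)→(6,13.5)  cross = 0.5·13.5 − 6·39.5 = -230.2500; (r_i+r_j)·cross = 6.5·-230.2500 = -1496.6250
edge 1: (6,13.5)→(19,17)  cross = 6·17 − 19·13.5 = -154.5000; (r_i+r_j)·cross = 25·-154.5000 = -3862.5000
edge 2: (19,17)→(18,25)  cross = 19·25 − 18·17 = 169.0000; (r_i+r_j)·cross = 37·169.0000 = 6253.0000
edge 3: (18,25)→(0.5,39.5)  cross = 18·39.5 − 0.5·25 = 698.5000; (r_i+r_j)·cross = 18.5·698.5000 = 12922.2500
Σcross = 482.7500 → A = |Σcross|/2 = 241.3750 mm²
Σ(r_i+r_j)·cross = 13816.1250 → first moment M = |Σ|/6 = 2302.6875
R_c = M/A = 2302.6875/241.3750 = 9.5399 mm
θ = 77° = 1.343904 rad
V = θ·R_c·A = 1.343904·9.5399·241.3750 = 3094.590 mm³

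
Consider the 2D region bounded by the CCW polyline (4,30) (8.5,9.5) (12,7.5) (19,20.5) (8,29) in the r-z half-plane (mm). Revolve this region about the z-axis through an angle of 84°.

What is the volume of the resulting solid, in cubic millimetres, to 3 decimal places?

Volume = 2786.248 mm³

Profile (r,z), 5 vertices: (4,30) (8.5,9.5) (12,7.5) (19,20.5) (8,29)
edge 0: (4,30)→(8.5,9.5)  cross = 4·9.5 − 8.5·30 = -217.0000; (r_i+r_j)·cross = 12.5·-217.0000 = -2712.5000
edge 1: (8.5,9.5)→(12,7.5)  cross = 8.5·7.5 − 12·9.5 = -50.2500; (r_i+r_j)·cross = 20.5·-50.2500 = -1030.1250
edge 2: (12,7.5)→(19,20.5)  cross = 12·20.5 − 19·7.5 = 103.5000; (r_i+r_j)·cross = 31·103.5000 = 3208.5000
edge 3: (19,20.5)→(8,29)  cross = 19·29 − 8·20.5 = 387.0000; (r_i+r_j)·cross = 27·387.0000 = 10449.0000
edge 4: (8,29)→(4,30)  cross = 8·30 − 4·29 = 124.0000; (r_i+r_j)·cross = 12·124.0000 = 1488.0000
Σcross = 347.2500 → A = |Σcross|/2 = 173.6250 mm²
Σ(r_i+r_j)·cross = 11402.8750 → first moment M = |Σ|/6 = 1900.4792
R_c = M/A = 1900.4792/173.6250 = 10.9459 mm
θ = 84° = 1.466077 rad
V = θ·R_c·A = 1.466077·10.9459·173.6250 = 2786.248 mm³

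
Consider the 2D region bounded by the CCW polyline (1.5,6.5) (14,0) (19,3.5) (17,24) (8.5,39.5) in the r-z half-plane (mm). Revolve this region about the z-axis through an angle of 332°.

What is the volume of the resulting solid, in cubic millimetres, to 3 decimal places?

Profile (r,z), 5 vertices: (1.5,6.5) (14,0) (19,3.5) (17,24) (8.5,39.5)
edge 0: (1.5,6.5)→(14,0)  cross = 1.5·0 − 14·6.5 = -91.0000; (r_i+r_j)·cross = 15.5·-91.0000 = -1410.5000
edge 1: (14,0)→(19,3.5)  cross = 14·3.5 − 19·0 = 49.0000; (r_i+r_j)·cross = 33·49.0000 = 1617.0000
edge 2: (19,3.5)→(17,24)  cross = 19·24 − 17·3.5 = 396.5000; (r_i+r_j)·cross = 36·396.5000 = 14274.0000
edge 3: (17,24)→(8.5,39.5)  cross = 17·39.5 − 8.5·24 = 467.5000; (r_i+r_j)·cross = 25.5·467.5000 = 11921.2500
edge 4: (8.5,39.5)→(1.5,6.5)  cross = 8.5·6.5 − 1.5·39.5 = -4.0000; (r_i+r_j)·cross = 10·-4.0000 = -40.0000
Σcross = 818.0000 → A = |Σcross|/2 = 409.0000 mm²
Σ(r_i+r_j)·cross = 26361.7500 → first moment M = |Σ|/6 = 4393.6250
R_c = M/A = 4393.6250/409.0000 = 10.7424 mm
θ = 332° = 5.794493 rad
V = θ·R_c·A = 5.794493·10.7424·409.0000 = 25458.830 mm³

Volume = 25458.830 mm³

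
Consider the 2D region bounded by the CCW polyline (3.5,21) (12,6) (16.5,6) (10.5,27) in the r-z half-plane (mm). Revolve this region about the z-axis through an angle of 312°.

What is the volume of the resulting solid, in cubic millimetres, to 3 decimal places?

Profile (r,z), 4 vertices: (3.5,21) (12,6) (16.5,6) (10.5,27)
edge 0: (3.5,21)→(12,6)  cross = 3.5·6 − 12·21 = -231.0000; (r_i+r_j)·cross = 15.5·-231.0000 = -3580.5000
edge 1: (12,6)→(16.5,6)  cross = 12·6 − 16.5·6 = -27.0000; (r_i+r_j)·cross = 28.5·-27.0000 = -769.5000
edge 2: (16.5,6)→(10.5,27)  cross = 16.5·27 − 10.5·6 = 382.5000; (r_i+r_j)·cross = 27·382.5000 = 10327.5000
edge 3: (10.5,27)→(3.5,21)  cross = 10.5·21 − 3.5·27 = 126.0000; (r_i+r_j)·cross = 14·126.0000 = 1764.0000
Σcross = 250.5000 → A = |Σcross|/2 = 125.2500 mm²
Σ(r_i+r_j)·cross = 7741.5000 → first moment M = |Σ|/6 = 1290.2500
R_c = M/A = 1290.2500/125.2500 = 10.3014 mm
θ = 312° = 5.445427 rad
V = θ·R_c·A = 5.445427·10.3014·125.2500 = 7025.963 mm³

Volume = 7025.963 mm³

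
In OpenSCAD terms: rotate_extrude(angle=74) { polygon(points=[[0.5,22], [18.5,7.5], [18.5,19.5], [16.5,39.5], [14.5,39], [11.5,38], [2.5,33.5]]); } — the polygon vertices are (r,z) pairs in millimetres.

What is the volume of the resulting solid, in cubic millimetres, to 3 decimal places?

Profile (r,z), 7 vertices: (0.5,22) (18.5,7.5) (18.5,19.5) (16.5,39.5) (14.5,39) (11.5,38) (2.5,33.5)
edge 0: (0.5,22)→(18.5,7.5)  cross = 0.5·7.5 − 18.5·22 = -403.2500; (r_i+r_j)·cross = 19·-403.2500 = -7661.7500
edge 1: (18.5,7.5)→(18.5,19.5)  cross = 18.5·19.5 − 18.5·7.5 = 222.0000; (r_i+r_j)·cross = 37·222.0000 = 8214.0000
edge 2: (18.5,19.5)→(16.5,39.5)  cross = 18.5·39.5 − 16.5·19.5 = 409.0000; (r_i+r_j)·cross = 35·409.0000 = 14315.0000
edge 3: (16.5,39.5)→(14.5,39)  cross = 16.5·39 − 14.5·39.5 = 70.7500; (r_i+r_j)·cross = 31·70.7500 = 2193.2500
edge 4: (14.5,39)→(11.5,38)  cross = 14.5·38 − 11.5·39 = 102.5000; (r_i+r_j)·cross = 26·102.5000 = 2665.0000
edge 5: (11.5,38)→(2.5,33.5)  cross = 11.5·33.5 − 2.5·38 = 290.2500; (r_i+r_j)·cross = 14·290.2500 = 4063.5000
edge 6: (2.5,33.5)→(0.5,22)  cross = 2.5·22 − 0.5·33.5 = 38.2500; (r_i+r_j)·cross = 3·38.2500 = 114.7500
Σcross = 729.5000 → A = |Σcross|/2 = 364.7500 mm²
Σ(r_i+r_j)·cross = 23903.7500 → first moment M = |Σ|/6 = 3983.9583
R_c = M/A = 3983.9583/364.7500 = 10.9224 mm
θ = 74° = 1.291544 rad
V = θ·R_c·A = 1.291544·10.9224·364.7500 = 5145.456 mm³

Volume = 5145.456 mm³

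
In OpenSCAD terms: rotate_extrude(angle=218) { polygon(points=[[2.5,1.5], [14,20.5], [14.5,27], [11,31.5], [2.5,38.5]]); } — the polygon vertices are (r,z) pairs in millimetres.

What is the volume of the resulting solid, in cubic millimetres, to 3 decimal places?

Volume = 7017.194 mm³

Profile (r,z), 5 vertices: (2.5,1.5) (14,20.5) (14.5,27) (11,31.5) (2.5,38.5)
edge 0: (2.5,1.5)→(14,20.5)  cross = 2.5·20.5 − 14·1.5 = 30.2500; (r_i+r_j)·cross = 16.5·30.2500 = 499.1250
edge 1: (14,20.5)→(14.5,27)  cross = 14·27 − 14.5·20.5 = 80.7500; (r_i+r_j)·cross = 28.5·80.7500 = 2301.3750
edge 2: (14.5,27)→(11,31.5)  cross = 14.5·31.5 − 11·27 = 159.7500; (r_i+r_j)·cross = 25.5·159.7500 = 4073.6250
edge 3: (11,31.5)→(2.5,38.5)  cross = 11·38.5 − 2.5·31.5 = 344.7500; (r_i+r_j)·cross = 13.5·344.7500 = 4654.1250
edge 4: (2.5,38.5)→(2.5,1.5)  cross = 2.5·1.5 − 2.5·38.5 = -92.5000; (r_i+r_j)·cross = 5·-92.5000 = -462.5000
Σcross = 523.0000 → A = |Σcross|/2 = 261.5000 mm²
Σ(r_i+r_j)·cross = 11065.7500 → first moment M = |Σ|/6 = 1844.2917
R_c = M/A = 1844.2917/261.5000 = 7.0527 mm
θ = 218° = 3.804818 rad
V = θ·R_c·A = 3.804818·7.0527·261.5000 = 7017.194 mm³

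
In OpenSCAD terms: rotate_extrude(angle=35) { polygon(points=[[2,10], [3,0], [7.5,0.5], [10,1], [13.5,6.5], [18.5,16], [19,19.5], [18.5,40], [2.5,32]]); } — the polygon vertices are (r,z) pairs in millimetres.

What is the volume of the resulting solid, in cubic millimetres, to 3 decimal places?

Profile (r,z), 9 vertices: (2,10) (3,0) (7.5,0.5) (10,1) (13.5,6.5) (18.5,16) (19,19.5) (18.5,40) (2.5,32)
edge 0: (2,10)→(3,0)  cross = 2·0 − 3·10 = -30.0000; (r_i+r_j)·cross = 5·-30.0000 = -150.0000
edge 1: (3,0)→(7.5,0.5)  cross = 3·0.5 − 7.5·0 = 1.5000; (r_i+r_j)·cross = 10.5·1.5000 = 15.7500
edge 2: (7.5,0.5)→(10,1)  cross = 7.5·1 − 10·0.5 = 2.5000; (r_i+r_j)·cross = 17.5·2.5000 = 43.7500
edge 3: (10,1)→(13.5,6.5)  cross = 10·6.5 − 13.5·1 = 51.5000; (r_i+r_j)·cross = 23.5·51.5000 = 1210.2500
edge 4: (13.5,6.5)→(18.5,16)  cross = 13.5·16 − 18.5·6.5 = 95.7500; (r_i+r_j)·cross = 32·95.7500 = 3064.0000
edge 5: (18.5,16)→(19,19.5)  cross = 18.5·19.5 − 19·16 = 56.7500; (r_i+r_j)·cross = 37.5·56.7500 = 2128.1250
edge 6: (19,19.5)→(18.5,40)  cross = 19·40 − 18.5·19.5 = 399.2500; (r_i+r_j)·cross = 37.5·399.2500 = 14971.8750
edge 7: (18.5,40)→(2.5,32)  cross = 18.5·32 − 2.5·40 = 492.0000; (r_i+r_j)·cross = 21·492.0000 = 10332.0000
edge 8: (2.5,32)→(2,10)  cross = 2.5·10 − 2·32 = -39.0000; (r_i+r_j)·cross = 4.5·-39.0000 = -175.5000
Σcross = 1030.2500 → A = |Σcross|/2 = 515.1250 mm²
Σ(r_i+r_j)·cross = 31440.2500 → first moment M = |Σ|/6 = 5240.0417
R_c = M/A = 5240.0417/515.1250 = 10.1724 mm
θ = 35° = 0.610865 rad
V = θ·R_c·A = 0.610865·10.1724·515.1250 = 3200.959 mm³

Volume = 3200.959 mm³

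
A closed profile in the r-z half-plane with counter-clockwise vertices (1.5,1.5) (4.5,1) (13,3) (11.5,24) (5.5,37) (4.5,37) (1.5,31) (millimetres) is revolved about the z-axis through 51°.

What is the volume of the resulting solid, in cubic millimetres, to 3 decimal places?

Volume = 1855.414 mm³

Profile (r,z), 7 vertices: (1.5,1.5) (4.5,1) (13,3) (11.5,24) (5.5,37) (4.5,37) (1.5,31)
edge 0: (1.5,1.5)→(4.5,1)  cross = 1.5·1 − 4.5·1.5 = -5.2500; (r_i+r_j)·cross = 6·-5.2500 = -31.5000
edge 1: (4.5,1)→(13,3)  cross = 4.5·3 − 13·1 = 0.5000; (r_i+r_j)·cross = 17.5·0.5000 = 8.7500
edge 2: (13,3)→(11.5,24)  cross = 13·24 − 11.5·3 = 277.5000; (r_i+r_j)·cross = 24.5·277.5000 = 6798.7500
edge 3: (11.5,24)→(5.5,37)  cross = 11.5·37 − 5.5·24 = 293.5000; (r_i+r_j)·cross = 17·293.5000 = 4989.5000
edge 4: (5.5,37)→(4.5,37)  cross = 5.5·37 − 4.5·37 = 37.0000; (r_i+r_j)·cross = 10·37.0000 = 370.0000
edge 5: (4.5,37)→(1.5,31)  cross = 4.5·31 − 1.5·37 = 84.0000; (r_i+r_j)·cross = 6·84.0000 = 504.0000
edge 6: (1.5,31)→(1.5,1.5)  cross = 1.5·1.5 − 1.5·31 = -44.2500; (r_i+r_j)·cross = 3·-44.2500 = -132.7500
Σcross = 643.0000 → A = |Σcross|/2 = 321.5000 mm²
Σ(r_i+r_j)·cross = 12506.7500 → first moment M = |Σ|/6 = 2084.4583
R_c = M/A = 2084.4583/321.5000 = 6.4835 mm
θ = 51° = 0.890118 rad
V = θ·R_c·A = 0.890118·6.4835·321.5000 = 1855.414 mm³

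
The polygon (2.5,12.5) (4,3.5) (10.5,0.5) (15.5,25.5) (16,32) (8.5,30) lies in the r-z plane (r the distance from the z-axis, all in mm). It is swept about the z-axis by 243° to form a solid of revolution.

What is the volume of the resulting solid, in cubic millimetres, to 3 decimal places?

Profile (r,z), 6 vertices: (2.5,12.5) (4,3.5) (10.5,0.5) (15.5,25.5) (16,32) (8.5,30)
edge 0: (2.5,12.5)→(4,3.5)  cross = 2.5·3.5 − 4·12.5 = -41.2500; (r_i+r_j)·cross = 6.5·-41.2500 = -268.1250
edge 1: (4,3.5)→(10.5,0.5)  cross = 4·0.5 − 10.5·3.5 = -34.7500; (r_i+r_j)·cross = 14.5·-34.7500 = -503.8750
edge 2: (10.5,0.5)→(15.5,25.5)  cross = 10.5·25.5 − 15.5·0.5 = 260.0000; (r_i+r_j)·cross = 26·260.0000 = 6760.0000
edge 3: (15.5,25.5)→(16,32)  cross = 15.5·32 − 16·25.5 = 88.0000; (r_i+r_j)·cross = 31.5·88.0000 = 2772.0000
edge 4: (16,32)→(8.5,30)  cross = 16·30 − 8.5·32 = 208.0000; (r_i+r_j)·cross = 24.5·208.0000 = 5096.0000
edge 5: (8.5,30)→(2.5,12.5)  cross = 8.5·12.5 − 2.5·30 = 31.2500; (r_i+r_j)·cross = 11·31.2500 = 343.7500
Σcross = 511.2500 → A = |Σcross|/2 = 255.6250 mm²
Σ(r_i+r_j)·cross = 14199.7500 → first moment M = |Σ|/6 = 2366.6250
R_c = M/A = 2366.6250/255.6250 = 9.2582 mm
θ = 243° = 4.241150 rad
V = θ·R_c·A = 4.241150·9.2582·255.6250 = 10037.212 mm³

Volume = 10037.212 mm³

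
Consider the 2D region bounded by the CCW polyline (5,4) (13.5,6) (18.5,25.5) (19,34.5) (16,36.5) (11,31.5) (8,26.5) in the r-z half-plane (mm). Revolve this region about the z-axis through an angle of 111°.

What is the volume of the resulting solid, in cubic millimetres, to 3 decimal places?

Volume = 6441.453 mm³

Profile (r,z), 7 vertices: (5,4) (13.5,6) (18.5,25.5) (19,34.5) (16,36.5) (11,31.5) (8,26.5)
edge 0: (5,4)→(13.5,6)  cross = 5·6 − 13.5·4 = -24.0000; (r_i+r_j)·cross = 18.5·-24.0000 = -444.0000
edge 1: (13.5,6)→(18.5,25.5)  cross = 13.5·25.5 − 18.5·6 = 233.2500; (r_i+r_j)·cross = 32·233.2500 = 7464.0000
edge 2: (18.5,25.5)→(19,34.5)  cross = 18.5·34.5 − 19·25.5 = 153.7500; (r_i+r_j)·cross = 37.5·153.7500 = 5765.6250
edge 3: (19,34.5)→(16,36.5)  cross = 19·36.5 − 16·34.5 = 141.5000; (r_i+r_j)·cross = 35·141.5000 = 4952.5000
edge 4: (16,36.5)→(11,31.5)  cross = 16·31.5 − 11·36.5 = 102.5000; (r_i+r_j)·cross = 27·102.5000 = 2767.5000
edge 5: (11,31.5)→(8,26.5)  cross = 11·26.5 − 8·31.5 = 39.5000; (r_i+r_j)·cross = 19·39.5000 = 750.5000
edge 6: (8,26.5)→(5,4)  cross = 8·4 − 5·26.5 = -100.5000; (r_i+r_j)·cross = 13·-100.5000 = -1306.5000
Σcross = 546.0000 → A = |Σcross|/2 = 273.0000 mm²
Σ(r_i+r_j)·cross = 19949.6250 → first moment M = |Σ|/6 = 3324.9375
R_c = M/A = 3324.9375/273.0000 = 12.1793 mm
θ = 111° = 1.937315 rad
V = θ·R_c·A = 1.937315·12.1793·273.0000 = 6441.453 mm³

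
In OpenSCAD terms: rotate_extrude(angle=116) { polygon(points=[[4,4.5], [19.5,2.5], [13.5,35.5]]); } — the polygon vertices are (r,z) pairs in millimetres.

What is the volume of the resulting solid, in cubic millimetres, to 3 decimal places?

Volume = 6236.218 mm³

Profile (r,z), 3 vertices: (4,4.5) (19.5,2.5) (13.5,35.5)
edge 0: (4,4.5)→(19.5,2.5)  cross = 4·2.5 − 19.5·4.5 = -77.7500; (r_i+r_j)·cross = 23.5·-77.7500 = -1827.1250
edge 1: (19.5,2.5)→(13.5,35.5)  cross = 19.5·35.5 − 13.5·2.5 = 658.5000; (r_i+r_j)·cross = 33·658.5000 = 21730.5000
edge 2: (13.5,35.5)→(4,4.5)  cross = 13.5·4.5 − 4·35.5 = -81.2500; (r_i+r_j)·cross = 17.5·-81.2500 = -1421.8750
Σcross = 499.5000 → A = |Σcross|/2 = 249.7500 mm²
Σ(r_i+r_j)·cross = 18481.5000 → first moment M = |Σ|/6 = 3080.2500
R_c = M/A = 3080.2500/249.7500 = 12.3333 mm
θ = 116° = 2.024582 rad
V = θ·R_c·A = 2.024582·12.3333·249.7500 = 6236.218 mm³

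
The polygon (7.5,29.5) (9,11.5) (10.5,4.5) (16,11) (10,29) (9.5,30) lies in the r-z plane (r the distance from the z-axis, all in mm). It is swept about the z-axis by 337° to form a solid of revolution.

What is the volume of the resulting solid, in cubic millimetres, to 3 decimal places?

Volume = 7108.352 mm³

Profile (r,z), 6 vertices: (7.5,29.5) (9,11.5) (10.5,4.5) (16,11) (10,29) (9.5,30)
edge 0: (7.5,29.5)→(9,11.5)  cross = 7.5·11.5 − 9·29.5 = -179.2500; (r_i+r_j)·cross = 16.5·-179.2500 = -2957.6250
edge 1: (9,11.5)→(10.5,4.5)  cross = 9·4.5 − 10.5·11.5 = -80.2500; (r_i+r_j)·cross = 19.5·-80.2500 = -1564.8750
edge 2: (10.5,4.5)→(16,11)  cross = 10.5·11 − 16·4.5 = 43.5000; (r_i+r_j)·cross = 26.5·43.5000 = 1152.7500
edge 3: (16,11)→(10,29)  cross = 16·29 − 10·11 = 354.0000; (r_i+r_j)·cross = 26·354.0000 = 9204.0000
edge 4: (10,29)→(9.5,30)  cross = 10·30 − 9.5·29 = 24.5000; (r_i+r_j)·cross = 19.5·24.5000 = 477.7500
edge 5: (9.5,30)→(7.5,29.5)  cross = 9.5·29.5 − 7.5·30 = 55.2500; (r_i+r_j)·cross = 17·55.2500 = 939.2500
Σcross = 217.7500 → A = |Σcross|/2 = 108.8750 mm²
Σ(r_i+r_j)·cross = 7251.2500 → first moment M = |Σ|/6 = 1208.5417
R_c = M/A = 1208.5417/108.8750 = 11.1003 mm
θ = 337° = 5.881760 rad
V = θ·R_c·A = 5.881760·11.1003·108.8750 = 7108.352 mm³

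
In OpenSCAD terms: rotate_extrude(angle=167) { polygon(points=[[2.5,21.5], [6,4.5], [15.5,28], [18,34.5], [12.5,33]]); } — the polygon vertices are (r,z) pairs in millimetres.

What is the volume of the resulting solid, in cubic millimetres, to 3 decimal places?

Volume = 4808.890 mm³

Profile (r,z), 5 vertices: (2.5,21.5) (6,4.5) (15.5,28) (18,34.5) (12.5,33)
edge 0: (2.5,21.5)→(6,4.5)  cross = 2.5·4.5 − 6·21.5 = -117.7500; (r_i+r_j)·cross = 8.5·-117.7500 = -1000.8750
edge 1: (6,4.5)→(15.5,28)  cross = 6·28 − 15.5·4.5 = 98.2500; (r_i+r_j)·cross = 21.5·98.2500 = 2112.3750
edge 2: (15.5,28)→(18,34.5)  cross = 15.5·34.5 − 18·28 = 30.7500; (r_i+r_j)·cross = 33.5·30.7500 = 1030.1250
edge 3: (18,34.5)→(12.5,33)  cross = 18·33 − 12.5·34.5 = 162.7500; (r_i+r_j)·cross = 30.5·162.7500 = 4963.8750
edge 4: (12.5,33)→(2.5,21.5)  cross = 12.5·21.5 − 2.5·33 = 186.2500; (r_i+r_j)·cross = 15·186.2500 = 2793.7500
Σcross = 360.2500 → A = |Σcross|/2 = 180.1250 mm²
Σ(r_i+r_j)·cross = 9899.2500 → first moment M = |Σ|/6 = 1649.8750
R_c = M/A = 1649.8750/180.1250 = 9.1596 mm
θ = 167° = 2.914700 rad
V = θ·R_c·A = 2.914700·9.1596·180.1250 = 4808.890 mm³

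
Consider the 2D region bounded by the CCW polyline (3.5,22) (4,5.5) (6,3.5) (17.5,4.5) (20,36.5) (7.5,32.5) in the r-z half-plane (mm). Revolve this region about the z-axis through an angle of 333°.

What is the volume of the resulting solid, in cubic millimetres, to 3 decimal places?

Profile (r,z), 6 vertices: (3.5,22) (4,5.5) (6,3.5) (17.5,4.5) (20,36.5) (7.5,32.5)
edge 0: (3.5,22)→(4,5.5)  cross = 3.5·5.5 − 4·22 = -68.7500; (r_i+r_j)·cross = 7.5·-68.7500 = -515.6250
edge 1: (4,5.5)→(6,3.5)  cross = 4·3.5 − 6·5.5 = -19.0000; (r_i+r_j)·cross = 10·-19.0000 = -190.0000
edge 2: (6,3.5)→(17.5,4.5)  cross = 6·4.5 − 17.5·3.5 = -34.2500; (r_i+r_j)·cross = 23.5·-34.2500 = -804.8750
edge 3: (17.5,4.5)→(20,36.5)  cross = 17.5·36.5 − 20·4.5 = 548.7500; (r_i+r_j)·cross = 37.5·548.7500 = 20578.1250
edge 4: (20,36.5)→(7.5,32.5)  cross = 20·32.5 − 7.5·36.5 = 376.2500; (r_i+r_j)·cross = 27.5·376.2500 = 10346.8750
edge 5: (7.5,32.5)→(3.5,22)  cross = 7.5·22 − 3.5·32.5 = 51.2500; (r_i+r_j)·cross = 11·51.2500 = 563.7500
Σcross = 854.2500 → A = |Σcross|/2 = 427.1250 mm²
Σ(r_i+r_j)·cross = 29978.2500 → first moment M = |Σ|/6 = 4996.3750
R_c = M/A = 4996.3750/427.1250 = 11.6977 mm
θ = 333° = 5.811946 rad
V = θ·R_c·A = 5.811946·11.6977·427.1250 = 29038.664 mm³

Volume = 29038.664 mm³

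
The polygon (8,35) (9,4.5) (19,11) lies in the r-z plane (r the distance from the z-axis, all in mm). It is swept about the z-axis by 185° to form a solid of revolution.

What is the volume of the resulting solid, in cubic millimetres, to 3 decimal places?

Volume = 6034.738 mm³

Profile (r,z), 3 vertices: (8,35) (9,4.5) (19,11)
edge 0: (8,35)→(9,4.5)  cross = 8·4.5 − 9·35 = -279.0000; (r_i+r_j)·cross = 17·-279.0000 = -4743.0000
edge 1: (9,4.5)→(19,11)  cross = 9·11 − 19·4.5 = 13.5000; (r_i+r_j)·cross = 28·13.5000 = 378.0000
edge 2: (19,11)→(8,35)  cross = 19·35 − 8·11 = 577.0000; (r_i+r_j)·cross = 27·577.0000 = 15579.0000
Σcross = 311.5000 → A = |Σcross|/2 = 155.7500 mm²
Σ(r_i+r_j)·cross = 11214.0000 → first moment M = |Σ|/6 = 1869.0000
R_c = M/A = 1869.0000/155.7500 = 12.0000 mm
θ = 185° = 3.228859 rad
V = θ·R_c·A = 3.228859·12.0000·155.7500 = 6034.738 mm³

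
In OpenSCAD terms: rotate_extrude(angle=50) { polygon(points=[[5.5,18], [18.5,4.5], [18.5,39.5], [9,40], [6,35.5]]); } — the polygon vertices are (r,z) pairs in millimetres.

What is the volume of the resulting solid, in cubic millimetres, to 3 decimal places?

Profile (r,z), 5 vertices: (5.5,18) (18.5,4.5) (18.5,39.5) (9,40) (6,35.5)
edge 0: (5.5,18)→(18.5,4.5)  cross = 5.5·4.5 − 18.5·18 = -308.2500; (r_i+r_j)·cross = 24·-308.2500 = -7398.0000
edge 1: (18.5,4.5)→(18.5,39.5)  cross = 18.5·39.5 − 18.5·4.5 = 647.5000; (r_i+r_j)·cross = 37·647.5000 = 23957.5000
edge 2: (18.5,39.5)→(9,40)  cross = 18.5·40 − 9·39.5 = 384.5000; (r_i+r_j)·cross = 27.5·384.5000 = 10573.7500
edge 3: (9,40)→(6,35.5)  cross = 9·35.5 − 6·40 = 79.5000; (r_i+r_j)·cross = 15·79.5000 = 1192.5000
edge 4: (6,35.5)→(5.5,18)  cross = 6·18 − 5.5·35.5 = -87.2500; (r_i+r_j)·cross = 11.5·-87.2500 = -1003.3750
Σcross = 716.0000 → A = |Σcross|/2 = 358.0000 mm²
Σ(r_i+r_j)·cross = 27322.3750 → first moment M = |Σ|/6 = 4553.7292
R_c = M/A = 4553.7292/358.0000 = 12.7199 mm
θ = 50° = 0.872665 rad
V = θ·R_c·A = 0.872665·12.7199·358.0000 = 3973.878 mm³

Volume = 3973.878 mm³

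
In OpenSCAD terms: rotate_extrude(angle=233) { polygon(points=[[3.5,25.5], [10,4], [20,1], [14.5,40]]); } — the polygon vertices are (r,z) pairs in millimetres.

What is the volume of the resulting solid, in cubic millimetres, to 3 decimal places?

Profile (r,z), 4 vertices: (3.5,25.5) (10,4) (20,1) (14.5,40)
edge 0: (3.5,25.5)→(10,4)  cross = 3.5·4 − 10·25.5 = -241.0000; (r_i+r_j)·cross = 13.5·-241.0000 = -3253.5000
edge 1: (10,4)→(20,1)  cross = 10·1 − 20·4 = -70.0000; (r_i+r_j)·cross = 30·-70.0000 = -2100.0000
edge 2: (20,1)→(14.5,40)  cross = 20·40 − 14.5·1 = 785.5000; (r_i+r_j)·cross = 34.5·785.5000 = 27099.7500
edge 3: (14.5,40)→(3.5,25.5)  cross = 14.5·25.5 − 3.5·40 = 229.7500; (r_i+r_j)·cross = 18·229.7500 = 4135.5000
Σcross = 704.2500 → A = |Σcross|/2 = 352.1250 mm²
Σ(r_i+r_j)·cross = 25881.7500 → first moment M = |Σ|/6 = 4313.6250
R_c = M/A = 4313.6250/352.1250 = 12.2503 mm
θ = 233° = 4.066617 rad
V = θ·R_c·A = 4.066617·12.2503·352.1250 = 17541.861 mm³

Volume = 17541.861 mm³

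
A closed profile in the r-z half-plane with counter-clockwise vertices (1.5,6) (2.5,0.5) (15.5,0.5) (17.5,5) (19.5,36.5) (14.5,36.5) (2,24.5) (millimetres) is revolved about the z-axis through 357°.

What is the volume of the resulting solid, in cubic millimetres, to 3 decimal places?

Profile (r,z), 7 vertices: (1.5,6) (2.5,0.5) (15.5,0.5) (17.5,5) (19.5,36.5) (14.5,36.5) (2,24.5)
edge 0: (1.5,6)→(2.5,0.5)  cross = 1.5·0.5 − 2.5·6 = -14.2500; (r_i+r_j)·cross = 4·-14.2500 = -57.0000
edge 1: (2.5,0.5)→(15.5,0.5)  cross = 2.5·0.5 − 15.5·0.5 = -6.5000; (r_i+r_j)·cross = 18·-6.5000 = -117.0000
edge 2: (15.5,0.5)→(17.5,5)  cross = 15.5·5 − 17.5·0.5 = 68.7500; (r_i+r_j)·cross = 33·68.7500 = 2268.7500
edge 3: (17.5,5)→(19.5,36.5)  cross = 17.5·36.5 − 19.5·5 = 541.2500; (r_i+r_j)·cross = 37·541.2500 = 20026.2500
edge 4: (19.5,36.5)→(14.5,36.5)  cross = 19.5·36.5 − 14.5·36.5 = 182.5000; (r_i+r_j)·cross = 34·182.5000 = 6205.0000
edge 5: (14.5,36.5)→(2,24.5)  cross = 14.5·24.5 − 2·36.5 = 282.2500; (r_i+r_j)·cross = 16.5·282.2500 = 4657.1250
edge 6: (2,24.5)→(1.5,6)  cross = 2·6 − 1.5·24.5 = -24.7500; (r_i+r_j)·cross = 3.5·-24.7500 = -86.6250
Σcross = 1029.2500 → A = |Σcross|/2 = 514.6250 mm²
Σ(r_i+r_j)·cross = 32896.5000 → first moment M = |Σ|/6 = 5482.7500
R_c = M/A = 5482.7500/514.6250 = 10.6539 mm
θ = 357° = 6.230825 rad
V = θ·R_c·A = 6.230825·10.6539·514.6250 = 34162.058 mm³

Volume = 34162.058 mm³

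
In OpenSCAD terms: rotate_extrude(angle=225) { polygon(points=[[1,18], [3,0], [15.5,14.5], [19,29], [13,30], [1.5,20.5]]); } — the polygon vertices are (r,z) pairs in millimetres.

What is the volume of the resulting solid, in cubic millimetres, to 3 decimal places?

Profile (r,z), 6 vertices: (1,18) (3,0) (15.5,14.5) (19,29) (13,30) (1.5,20.5)
edge 0: (1,18)→(3,0)  cross = 1·0 − 3·18 = -54.0000; (r_i+r_j)·cross = 4·-54.0000 = -216.0000
edge 1: (3,0)→(15.5,14.5)  cross = 3·14.5 − 15.5·0 = 43.5000; (r_i+r_j)·cross = 18.5·43.5000 = 804.7500
edge 2: (15.5,14.5)→(19,29)  cross = 15.5·29 − 19·14.5 = 174.0000; (r_i+r_j)·cross = 34.5·174.0000 = 6003.0000
edge 3: (19,29)→(13,30)  cross = 19·30 − 13·29 = 193.0000; (r_i+r_j)·cross = 32·193.0000 = 6176.0000
edge 4: (13,30)→(1.5,20.5)  cross = 13·20.5 − 1.5·30 = 221.5000; (r_i+r_j)·cross = 14.5·221.5000 = 3211.7500
edge 5: (1.5,20.5)→(1,18)  cross = 1.5·18 − 1·20.5 = 6.5000; (r_i+r_j)·cross = 2.5·6.5000 = 16.2500
Σcross = 584.5000 → A = |Σcross|/2 = 292.2500 mm²
Σ(r_i+r_j)·cross = 15995.7500 → first moment M = |Σ|/6 = 2665.9583
R_c = M/A = 2665.9583/292.2500 = 9.1222 mm
θ = 225° = 3.926991 rad
V = θ·R_c·A = 3.926991·9.1222·292.2500 = 10469.194 mm³

Volume = 10469.194 mm³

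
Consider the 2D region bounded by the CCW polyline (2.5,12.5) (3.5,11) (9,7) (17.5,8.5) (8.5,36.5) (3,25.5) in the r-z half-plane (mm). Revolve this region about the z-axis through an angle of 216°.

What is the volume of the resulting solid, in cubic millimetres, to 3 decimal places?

Volume = 8526.440 mm³

Profile (r,z), 6 vertices: (2.5,12.5) (3.5,11) (9,7) (17.5,8.5) (8.5,36.5) (3,25.5)
edge 0: (2.5,12.5)→(3.5,11)  cross = 2.5·11 − 3.5·12.5 = -16.2500; (r_i+r_j)·cross = 6·-16.2500 = -97.5000
edge 1: (3.5,11)→(9,7)  cross = 3.5·7 − 9·11 = -74.5000; (r_i+r_j)·cross = 12.5·-74.5000 = -931.2500
edge 2: (9,7)→(17.5,8.5)  cross = 9·8.5 − 17.5·7 = -46.0000; (r_i+r_j)·cross = 26.5·-46.0000 = -1219.0000
edge 3: (17.5,8.5)→(8.5,36.5)  cross = 17.5·36.5 − 8.5·8.5 = 566.5000; (r_i+r_j)·cross = 26·566.5000 = 14729.0000
edge 4: (8.5,36.5)→(3,25.5)  cross = 8.5·25.5 − 3·36.5 = 107.2500; (r_i+r_j)·cross = 11.5·107.2500 = 1233.3750
edge 5: (3,25.5)→(2.5,12.5)  cross = 3·12.5 − 2.5·25.5 = -26.2500; (r_i+r_j)·cross = 5.5·-26.2500 = -144.3750
Σcross = 510.7500 → A = |Σcross|/2 = 255.3750 mm²
Σ(r_i+r_j)·cross = 13570.2500 → first moment M = |Σ|/6 = 2261.7083
R_c = M/A = 2261.7083/255.3750 = 8.8564 mm
θ = 216° = 3.769911 rad
V = θ·R_c·A = 3.769911·8.8564·255.3750 = 8526.440 mm³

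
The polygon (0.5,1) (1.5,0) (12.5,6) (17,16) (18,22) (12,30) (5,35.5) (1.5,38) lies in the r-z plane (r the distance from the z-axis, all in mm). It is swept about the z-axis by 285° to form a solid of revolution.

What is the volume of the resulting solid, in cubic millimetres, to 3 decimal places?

Volume = 16456.170 mm³

Profile (r,z), 8 vertices: (0.5,1) (1.5,0) (12.5,6) (17,16) (18,22) (12,30) (5,35.5) (1.5,38)
edge 0: (0.5,1)→(1.5,0)  cross = 0.5·0 − 1.5·1 = -1.5000; (r_i+r_j)·cross = 2·-1.5000 = -3.0000
edge 1: (1.5,0)→(12.5,6)  cross = 1.5·6 − 12.5·0 = 9.0000; (r_i+r_j)·cross = 14·9.0000 = 126.0000
edge 2: (12.5,6)→(17,16)  cross = 12.5·16 − 17·6 = 98.0000; (r_i+r_j)·cross = 29.5·98.0000 = 2891.0000
edge 3: (17,16)→(18,22)  cross = 17·22 − 18·16 = 86.0000; (r_i+r_j)·cross = 35·86.0000 = 3010.0000
edge 4: (18,22)→(12,30)  cross = 18·30 − 12·22 = 276.0000; (r_i+r_j)·cross = 30·276.0000 = 8280.0000
edge 5: (12,30)→(5,35.5)  cross = 12·35.5 − 5·30 = 276.0000; (r_i+r_j)·cross = 17·276.0000 = 4692.0000
edge 6: (5,35.5)→(1.5,38)  cross = 5·38 − 1.5·35.5 = 136.7500; (r_i+r_j)·cross = 6.5·136.7500 = 888.8750
edge 7: (1.5,38)→(0.5,1)  cross = 1.5·1 − 0.5·38 = -17.5000; (r_i+r_j)·cross = 2·-17.5000 = -35.0000
Σcross = 862.7500 → A = |Σcross|/2 = 431.3750 mm²
Σ(r_i+r_j)·cross = 19849.8750 → first moment M = |Σ|/6 = 3308.3125
R_c = M/A = 3308.3125/431.3750 = 7.6692 mm
θ = 285° = 4.974188 rad
V = θ·R_c·A = 4.974188·7.6692·431.3750 = 16456.170 mm³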